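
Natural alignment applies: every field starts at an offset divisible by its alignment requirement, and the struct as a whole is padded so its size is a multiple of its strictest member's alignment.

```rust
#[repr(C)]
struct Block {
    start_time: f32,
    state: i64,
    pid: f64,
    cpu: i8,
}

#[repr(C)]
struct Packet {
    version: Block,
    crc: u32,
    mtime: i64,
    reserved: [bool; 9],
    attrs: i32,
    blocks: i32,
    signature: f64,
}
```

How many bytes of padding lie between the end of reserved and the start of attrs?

Block: @0: start_time [4B, align 4] → 4; +4 pad (align 8); @8: state [8B, align 8] → 16; @16: pid [8B, align 8] → 24; @24: cpu [1B, align 1] → 25; +7 tail pad (align 8); size 32, align 8
@0: version [32B, align 8] → 32
@32: crc [4B, align 4] → 36
+4 pad (align 8)
@40: mtime [8B, align 8] → 48
@48: reserved [9B, align 1] → 57
+3 pad (align 4)
@60: attrs [4B, align 4] → 64

3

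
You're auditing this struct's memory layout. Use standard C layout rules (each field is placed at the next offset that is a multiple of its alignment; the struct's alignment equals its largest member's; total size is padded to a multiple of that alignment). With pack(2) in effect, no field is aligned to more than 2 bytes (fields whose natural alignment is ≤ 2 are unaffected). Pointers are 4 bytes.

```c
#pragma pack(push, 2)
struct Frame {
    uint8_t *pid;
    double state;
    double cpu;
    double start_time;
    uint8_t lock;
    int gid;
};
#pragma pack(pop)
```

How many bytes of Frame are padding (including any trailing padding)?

@0: pid [4B, align 2] → 4
@4: state [8B, align 2] → 12
@12: cpu [8B, align 2] → 20
@20: start_time [8B, align 2] → 28
@28: lock [1B, align 1] → 29
+1 pad (align 2)
@30: gid [4B, align 2] → 34
size 34, align 2
data bytes 33, size 34 → padding 1

1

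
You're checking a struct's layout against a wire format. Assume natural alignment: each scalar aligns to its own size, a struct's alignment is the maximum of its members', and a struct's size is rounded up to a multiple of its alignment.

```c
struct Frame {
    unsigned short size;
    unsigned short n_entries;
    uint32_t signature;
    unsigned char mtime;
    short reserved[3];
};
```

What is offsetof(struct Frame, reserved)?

10

size at 0 (size 2, align 2) → ends 2
n_entries at 2 (size 2, align 2) → ends 4
signature at 4 (size 4, align 4) → ends 8
mtime at 8 (size 1, align 1) → ends 9
pad 1 to align 2 for reserved
reserved at 10 (size 6, align 2) → ends 16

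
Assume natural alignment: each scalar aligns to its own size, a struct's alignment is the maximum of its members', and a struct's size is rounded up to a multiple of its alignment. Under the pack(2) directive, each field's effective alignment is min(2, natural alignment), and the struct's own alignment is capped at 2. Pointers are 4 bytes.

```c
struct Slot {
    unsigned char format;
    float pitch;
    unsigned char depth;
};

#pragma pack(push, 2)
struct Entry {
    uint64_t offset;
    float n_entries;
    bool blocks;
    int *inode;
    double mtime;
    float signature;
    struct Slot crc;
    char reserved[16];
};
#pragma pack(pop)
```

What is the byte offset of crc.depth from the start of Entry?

Slot: 0..1  format  (1B, 1-aligned); 1..4  -- padding (3B); 4..8  pitch  (4B, 4-aligned); 8..9  depth  (1B, 1-aligned); 9..12  -- tail padding (3B); sizeof = 12, alignof = 4
0..8  offset  (8B, 2-aligned)
8..12  n_entries  (4B, 2-aligned)
12..13  blocks  (1B, 1-aligned)
13..14  -- padding (1B)
14..18  inode  (4B, 2-aligned)
18..26  mtime  (8B, 2-aligned)
26..30  signature  (4B, 2-aligned)
30..42  crc  (12B, 2-aligned)
within Slot: depth at 8
30 + 8 = 38

38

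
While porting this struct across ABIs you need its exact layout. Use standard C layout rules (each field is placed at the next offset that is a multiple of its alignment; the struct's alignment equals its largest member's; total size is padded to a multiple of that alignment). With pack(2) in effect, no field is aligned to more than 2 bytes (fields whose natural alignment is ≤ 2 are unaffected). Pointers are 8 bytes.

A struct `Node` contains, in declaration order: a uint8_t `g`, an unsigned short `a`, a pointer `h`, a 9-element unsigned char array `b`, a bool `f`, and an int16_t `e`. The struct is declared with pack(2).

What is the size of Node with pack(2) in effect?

24

@0: g [1B, align 1] → 1
+1 pad (align 2)
@2: a [2B, align 2] → 4
@4: h [8B, align 2] → 12
@12: b [9B, align 1] → 21
@21: f [1B, align 1] → 22
@22: e [2B, align 2] → 24
size 24, align 2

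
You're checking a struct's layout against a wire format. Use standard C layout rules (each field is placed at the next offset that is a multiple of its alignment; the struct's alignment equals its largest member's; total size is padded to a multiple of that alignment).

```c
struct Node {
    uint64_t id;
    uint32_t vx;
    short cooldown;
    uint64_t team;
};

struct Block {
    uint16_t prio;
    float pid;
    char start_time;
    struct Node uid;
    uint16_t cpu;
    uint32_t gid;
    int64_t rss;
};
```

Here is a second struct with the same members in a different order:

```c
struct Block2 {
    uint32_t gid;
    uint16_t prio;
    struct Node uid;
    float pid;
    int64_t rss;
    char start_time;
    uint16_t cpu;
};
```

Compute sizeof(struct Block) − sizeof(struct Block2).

Node: @0: id [8B, align 8] → 8; @8: vx [4B, align 4] → 12; @12: cooldown [2B, align 2] → 14; +2 pad (align 8); @16: team [8B, align 8] → 24; size 24, align 8
@0: prio [2B, align 2] → 2
+2 pad (align 4)
@4: pid [4B, align 4] → 8
@8: start_time [1B, align 1] → 9
+7 pad (align 8)
@16: uid [24B, align 8] → 40
@40: cpu [2B, align 2] → 42
+2 pad (align 4)
@44: gid [4B, align 4] → 48
@48: rss [8B, align 8] → 56
size 56, align 8
— Block2 —
@0: gid [4B, align 4] → 4
@4: prio [2B, align 2] → 6
+2 pad (align 8)
@8: uid [24B, align 8] → 32
@32: pid [4B, align 4] → 36
+4 pad (align 8)
@40: rss [8B, align 8] → 48
@48: start_time [1B, align 1] → 49
+1 pad (align 2)
@50: cpu [2B, align 2] → 52
+4 tail pad (align 8)
size 56, align 8
56 − 56 = 0

0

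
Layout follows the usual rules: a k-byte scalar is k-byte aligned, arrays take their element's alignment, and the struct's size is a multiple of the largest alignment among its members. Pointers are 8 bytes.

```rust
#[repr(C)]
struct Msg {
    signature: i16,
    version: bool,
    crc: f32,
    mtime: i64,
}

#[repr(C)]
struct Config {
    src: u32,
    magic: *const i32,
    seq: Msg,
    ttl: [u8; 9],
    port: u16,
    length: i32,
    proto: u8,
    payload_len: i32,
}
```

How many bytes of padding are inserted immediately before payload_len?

Msg: 0..2  signature  (2B, 2-aligned); 2..3  version  (1B, 1-aligned); 3..4  -- padding (1B); 4..8  crc  (4B, 4-aligned); 8..16  mtime  (8B, 8-aligned); sizeof = 16, alignof = 8
0..4  src  (4B, 4-aligned)
4..8  -- padding (4B)
8..16  magic  (8B, 8-aligned)
16..32  seq  (16B, 8-aligned)
32..41  ttl  (9B, 1-aligned)
41..42  -- padding (1B)
42..44  port  (2B, 2-aligned)
44..48  length  (4B, 4-aligned)
48..49  proto  (1B, 1-aligned)
49..52  -- padding (3B)
52..56  payload_len  (4B, 4-aligned)

3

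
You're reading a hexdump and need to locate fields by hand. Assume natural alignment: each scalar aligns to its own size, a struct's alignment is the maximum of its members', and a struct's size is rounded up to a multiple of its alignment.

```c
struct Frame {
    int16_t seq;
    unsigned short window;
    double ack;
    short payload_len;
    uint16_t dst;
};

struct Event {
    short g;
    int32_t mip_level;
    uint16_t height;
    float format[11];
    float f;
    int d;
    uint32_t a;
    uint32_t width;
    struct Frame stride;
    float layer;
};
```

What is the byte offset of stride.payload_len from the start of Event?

Frame: seq at 0 (size 2, align 2) → ends 2; window at 2 (size 2, align 2) → ends 4; pad 4 to align 8 for ack; ack at 8 (size 8, align 8) → ends 16; payload_len at 16 (size 2, align 2) → ends 18; dst at 18 (size 2, align 2) → ends 20; tail pad 4 to reach multiple of 8; total 24 bytes, alignment 8
g at 0 (size 2, align 2) → ends 2
pad 2 to align 4 for mip_level
mip_level at 4 (size 4, align 4) → ends 8
height at 8 (size 2, align 2) → ends 10
pad 2 to align 4 for format
format at 12 (size 44, align 4) → ends 56
f at 56 (size 4, align 4) → ends 60
d at 60 (size 4, align 4) → ends 64
a at 64 (size 4, align 4) → ends 68
width at 68 (size 4, align 4) → ends 72
stride at 72 (size 24, align 8) → ends 96
within Frame: payload_len at 16
72 + 16 = 88

88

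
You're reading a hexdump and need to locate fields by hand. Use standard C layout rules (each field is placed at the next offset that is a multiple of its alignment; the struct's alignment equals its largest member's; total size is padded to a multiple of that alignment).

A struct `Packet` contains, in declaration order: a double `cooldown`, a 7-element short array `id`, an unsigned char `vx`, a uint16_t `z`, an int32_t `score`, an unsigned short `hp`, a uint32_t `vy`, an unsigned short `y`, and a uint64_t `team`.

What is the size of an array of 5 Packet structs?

280

cooldown at 0 (size 8, align 8) → ends 8
id at 8 (size 14, align 2) → ends 22
vx at 22 (size 1, align 1) → ends 23
pad 1 to align 2 for z
z at 24 (size 2, align 2) → ends 26
pad 2 to align 4 for score
score at 28 (size 4, align 4) → ends 32
hp at 32 (size 2, align 2) → ends 34
pad 2 to align 4 for vy
vy at 36 (size 4, align 4) → ends 40
y at 40 (size 2, align 2) → ends 42
pad 6 to align 8 for team
team at 48 (size 8, align 8) → ends 56
total 56 bytes, alignment 8
array of 5: 5 × 56 = 280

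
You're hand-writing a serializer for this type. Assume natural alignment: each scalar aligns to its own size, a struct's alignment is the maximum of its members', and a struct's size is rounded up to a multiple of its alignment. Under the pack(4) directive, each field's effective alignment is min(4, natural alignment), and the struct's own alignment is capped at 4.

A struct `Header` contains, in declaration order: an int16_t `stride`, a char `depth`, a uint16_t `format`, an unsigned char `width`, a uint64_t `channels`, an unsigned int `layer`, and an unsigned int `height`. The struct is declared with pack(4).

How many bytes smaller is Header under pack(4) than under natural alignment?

0

natural layout:
  @0: stride [2B, align 2] → 2
  @2: depth [1B, align 1] → 3
  +1 pad (align 2)
  @4: format [2B, align 2] → 6
  @6: width [1B, align 1] → 7
  +1 pad (align 8)
  @8: channels [8B, align 8] → 16
  @16: layer [4B, align 4] → 20
  @20: height [4B, align 4] → 24
  size 24, align 8
packed(4) layout:
  @0: stride [2B, align 2] → 2
  @2: depth [1B, align 1] → 3
  +1 pad (align 2)
  @4: format [2B, align 2] → 6
  @6: width [1B, align 1] → 7
  +1 pad (align 4)
  @8: channels [8B, align 4] → 16
  @16: layer [4B, align 4] → 20
  @20: height [4B, align 4] → 24
  size 24, align 4
24 − 24 = 0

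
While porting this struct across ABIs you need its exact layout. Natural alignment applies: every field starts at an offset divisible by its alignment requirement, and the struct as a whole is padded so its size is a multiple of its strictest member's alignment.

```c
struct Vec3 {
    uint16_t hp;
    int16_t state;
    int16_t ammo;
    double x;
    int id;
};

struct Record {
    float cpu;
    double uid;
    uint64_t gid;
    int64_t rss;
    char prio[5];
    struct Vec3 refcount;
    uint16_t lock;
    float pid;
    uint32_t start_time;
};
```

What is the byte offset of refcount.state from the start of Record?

42

Vec3: hp at 0 (size 2, align 2) → ends 2; state at 2 (size 2, align 2) → ends 4; ammo at 4 (size 2, align 2) → ends 6; pad 2 to align 8 for x; x at 8 (size 8, align 8) → ends 16; id at 16 (size 4, align 4) → ends 20; tail pad 4 to reach multiple of 8; total 24 bytes, alignment 8
cpu at 0 (size 4, align 4) → ends 4
pad 4 to align 8 for uid
uid at 8 (size 8, align 8) → ends 16
gid at 16 (size 8, align 8) → ends 24
rss at 24 (size 8, align 8) → ends 32
prio at 32 (size 5, align 1) → ends 37
pad 3 to align 8 for refcount
refcount at 40 (size 24, align 8) → ends 64
within Vec3: state at 2
40 + 2 = 42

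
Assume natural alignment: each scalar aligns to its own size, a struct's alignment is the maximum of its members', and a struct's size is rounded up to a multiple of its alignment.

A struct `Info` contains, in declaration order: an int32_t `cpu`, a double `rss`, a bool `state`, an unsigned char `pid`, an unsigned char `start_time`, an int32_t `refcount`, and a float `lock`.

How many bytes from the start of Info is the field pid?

0..4  cpu  (4B, 4-aligned)
4..8  -- padding (4B)
8..16  rss  (8B, 8-aligned)
16..17  state  (1B, 1-aligned)
17..18  pid  (1B, 1-aligned)

17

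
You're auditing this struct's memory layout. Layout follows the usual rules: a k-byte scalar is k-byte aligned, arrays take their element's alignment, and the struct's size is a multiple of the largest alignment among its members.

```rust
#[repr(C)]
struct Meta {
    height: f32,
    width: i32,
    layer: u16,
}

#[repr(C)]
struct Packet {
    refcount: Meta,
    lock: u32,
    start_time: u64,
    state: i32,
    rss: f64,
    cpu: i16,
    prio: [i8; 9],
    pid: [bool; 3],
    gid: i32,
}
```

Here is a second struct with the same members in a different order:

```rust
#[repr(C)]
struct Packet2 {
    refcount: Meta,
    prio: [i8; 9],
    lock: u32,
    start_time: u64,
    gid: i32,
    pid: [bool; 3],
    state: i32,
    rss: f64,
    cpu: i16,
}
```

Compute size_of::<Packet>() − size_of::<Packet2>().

-8

Meta: 0..4  height  (4B, 4-aligned); 4..8  width  (4B, 4-aligned); 8..10  layer  (2B, 2-aligned); 10..12  -- tail padding (2B); sizeof = 12, alignof = 4
0..12  refcount  (12B, 4-aligned)
12..16  lock  (4B, 4-aligned)
16..24  start_time  (8B, 8-aligned)
24..28  state  (4B, 4-aligned)
28..32  -- padding (4B)
32..40  rss  (8B, 8-aligned)
40..42  cpu  (2B, 2-aligned)
42..51  prio  (9B, 1-aligned)
51..54  pid  (3B, 1-aligned)
54..56  -- padding (2B)
56..60  gid  (4B, 4-aligned)
60..64  -- tail padding (4B)
sizeof = 64, alignof = 8
— Packet2 —
0..12  refcount  (12B, 4-aligned)
12..21  prio  (9B, 1-aligned)
21..24  -- padding (3B)
24..28  lock  (4B, 4-aligned)
28..32  -- padding (4B)
32..40  start_time  (8B, 8-aligned)
40..44  gid  (4B, 4-aligned)
44..47  pid  (3B, 1-aligned)
47..48  -- padding (1B)
48..52  state  (4B, 4-aligned)
52..56  -- padding (4B)
56..64  rss  (8B, 8-aligned)
64..66  cpu  (2B, 2-aligned)
66..72  -- tail padding (6B)
sizeof = 72, alignof = 8
64 − 72 = -8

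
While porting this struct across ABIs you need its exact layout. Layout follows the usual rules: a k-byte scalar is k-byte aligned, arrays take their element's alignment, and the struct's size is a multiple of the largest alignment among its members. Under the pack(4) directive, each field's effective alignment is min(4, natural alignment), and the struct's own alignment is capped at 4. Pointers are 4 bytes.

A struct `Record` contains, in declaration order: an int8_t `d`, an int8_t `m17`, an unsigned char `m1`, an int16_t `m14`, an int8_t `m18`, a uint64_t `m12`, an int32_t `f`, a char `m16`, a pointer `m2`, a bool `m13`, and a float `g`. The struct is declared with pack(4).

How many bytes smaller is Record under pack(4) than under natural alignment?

4

natural layout:
  0..1  d  (1B, 1-aligned)
  1..2  m17  (1B, 1-aligned)
  2..3  m1  (1B, 1-aligned)
  3..4  -- padding (1B)
  4..6  m14  (2B, 2-aligned)
  6..7  m18  (1B, 1-aligned)
  7..8  -- padding (1B)
  8..16  m12  (8B, 8-aligned)
  16..20  f  (4B, 4-aligned)
  20..21  m16  (1B, 1-aligned)
  21..24  -- padding (3B)
  24..28  m2  (4B, 4-aligned)
  28..29  m13  (1B, 1-aligned)
  29..32  -- padding (3B)
  32..36  g  (4B, 4-aligned)
  36..40  -- tail padding (4B)
  sizeof = 40, alignof = 8
packed(4) layout:
  0..1  d  (1B, 1-aligned)
  1..2  m17  (1B, 1-aligned)
  2..3  m1  (1B, 1-aligned)
  3..4  -- padding (1B)
  4..6  m14  (2B, 2-aligned)
  6..7  m18  (1B, 1-aligned)
  7..8  -- padding (1B)
  8..16  m12  (8B, 4-aligned)
  16..20  f  (4B, 4-aligned)
  20..21  m16  (1B, 1-aligned)
  21..24  -- padding (3B)
  24..28  m2  (4B, 4-aligned)
  28..29  m13  (1B, 1-aligned)
  29..32  -- padding (3B)
  32..36  g  (4B, 4-aligned)
  sizeof = 36, alignof = 4
40 − 36 = 4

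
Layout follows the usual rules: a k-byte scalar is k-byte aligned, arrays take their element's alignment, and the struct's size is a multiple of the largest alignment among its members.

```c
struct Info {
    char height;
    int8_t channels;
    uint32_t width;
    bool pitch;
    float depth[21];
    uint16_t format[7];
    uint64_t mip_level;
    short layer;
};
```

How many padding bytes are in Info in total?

0..1  height  (1B, 1-aligned)
1..2  channels  (1B, 1-aligned)
2..4  -- padding (2B)
4..8  width  (4B, 4-aligned)
8..9  pitch  (1B, 1-aligned)
9..12  -- padding (3B)
12..96  depth  (84B, 4-aligned)
96..110  format  (14B, 2-aligned)
110..112  -- padding (2B)
112..120  mip_level  (8B, 8-aligned)
120..122  layer  (2B, 2-aligned)
122..128  -- tail padding (6B)
sizeof = 128, alignof = 8
data bytes 115, size 128 → padding 13

13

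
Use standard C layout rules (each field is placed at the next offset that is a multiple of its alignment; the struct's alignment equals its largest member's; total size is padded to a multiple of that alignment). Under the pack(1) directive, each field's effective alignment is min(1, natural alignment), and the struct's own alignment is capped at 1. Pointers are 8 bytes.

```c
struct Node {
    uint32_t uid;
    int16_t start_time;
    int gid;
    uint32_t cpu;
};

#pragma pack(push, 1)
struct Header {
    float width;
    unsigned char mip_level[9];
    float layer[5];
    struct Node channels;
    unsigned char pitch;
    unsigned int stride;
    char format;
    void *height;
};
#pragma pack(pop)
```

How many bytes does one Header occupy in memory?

Node: @0: uid [4B, align 4] → 4; @4: start_time [2B, align 2] → 6; +2 pad (align 4); @8: gid [4B, align 4] → 12; @12: cpu [4B, align 4] → 16; size 16, align 4
@0: width [4B, align 1] → 4
@4: mip_level [9B, align 1] → 13
@13: layer [20B, align 1] → 33
@33: channels [16B, align 1] → 49
@49: pitch [1B, align 1] → 50
@50: stride [4B, align 1] → 54
@54: format [1B, align 1] → 55
@55: height [8B, align 1] → 63
size 63, align 1

63 bytes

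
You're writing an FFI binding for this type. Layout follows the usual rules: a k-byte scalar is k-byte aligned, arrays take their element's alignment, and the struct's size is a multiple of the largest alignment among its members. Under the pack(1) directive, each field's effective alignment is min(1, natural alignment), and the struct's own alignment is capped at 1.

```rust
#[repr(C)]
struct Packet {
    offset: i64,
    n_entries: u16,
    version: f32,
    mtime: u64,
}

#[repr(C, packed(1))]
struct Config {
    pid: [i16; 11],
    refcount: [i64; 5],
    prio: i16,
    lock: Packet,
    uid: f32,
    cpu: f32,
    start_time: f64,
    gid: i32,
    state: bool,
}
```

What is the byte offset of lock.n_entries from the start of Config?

Packet: 0..8  offset  (8B, 8-aligned); 8..10  n_entries  (2B, 2-aligned); 10..12  -- padding (2B); 12..16  version  (4B, 4-aligned); 16..24  mtime  (8B, 8-aligned); sizeof = 24, alignof = 8
0..22  pid  (22B, 1-aligned)
22..62  refcount  (40B, 1-aligned)
62..64  prio  (2B, 1-aligned)
64..88  lock  (24B, 1-aligned)
within Packet: n_entries at 8
64 + 8 = 72

72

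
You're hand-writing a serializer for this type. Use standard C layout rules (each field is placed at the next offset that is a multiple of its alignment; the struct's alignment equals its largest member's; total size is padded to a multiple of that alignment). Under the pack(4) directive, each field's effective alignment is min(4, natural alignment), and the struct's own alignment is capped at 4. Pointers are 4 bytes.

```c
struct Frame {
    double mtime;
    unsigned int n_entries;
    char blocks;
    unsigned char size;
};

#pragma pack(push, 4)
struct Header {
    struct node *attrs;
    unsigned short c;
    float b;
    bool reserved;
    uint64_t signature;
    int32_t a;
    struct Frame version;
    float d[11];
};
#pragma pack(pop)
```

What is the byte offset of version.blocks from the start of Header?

Frame: @0: mtime [8B, align 8] → 8; @8: n_entries [4B, align 4] → 12; @12: blocks [1B, align 1] → 13; @13: size [1B, align 1] → 14; +2 tail pad (align 8); size 16, align 8
@0: attrs [4B, align 4] → 4
@4: c [2B, align 2] → 6
+2 pad (align 4)
@8: b [4B, align 4] → 12
@12: reserved [1B, align 1] → 13
+3 pad (align 4)
@16: signature [8B, align 4] → 24
@24: a [4B, align 4] → 28
@28: version [16B, align 4] → 44
within Frame: blocks at 12
28 + 12 = 40

40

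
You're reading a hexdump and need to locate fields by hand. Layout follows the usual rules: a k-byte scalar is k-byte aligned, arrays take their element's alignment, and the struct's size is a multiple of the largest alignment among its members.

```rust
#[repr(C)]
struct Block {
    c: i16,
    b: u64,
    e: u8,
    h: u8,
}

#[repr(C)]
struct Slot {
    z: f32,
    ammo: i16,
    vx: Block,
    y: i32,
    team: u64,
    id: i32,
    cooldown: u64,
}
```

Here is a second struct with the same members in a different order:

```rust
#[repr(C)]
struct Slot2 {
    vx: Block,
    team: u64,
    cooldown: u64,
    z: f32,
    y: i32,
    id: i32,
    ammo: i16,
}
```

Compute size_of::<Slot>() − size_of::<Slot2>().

Block: c at 0 (size 2, align 2) → ends 2; pad 6 to align 8 for b; b at 8 (size 8, align 8) → ends 16; e at 16 (size 1, align 1) → ends 17; h at 17 (size 1, align 1) → ends 18; tail pad 6 to reach multiple of 8; total 24 bytes, alignment 8
z at 0 (size 4, align 4) → ends 4
ammo at 4 (size 2, align 2) → ends 6
pad 2 to align 8 for vx
vx at 8 (size 24, align 8) → ends 32
y at 32 (size 4, align 4) → ends 36
pad 4 to align 8 for team
team at 40 (size 8, align 8) → ends 48
id at 48 (size 4, align 4) → ends 52
pad 4 to align 8 for cooldown
cooldown at 56 (size 8, align 8) → ends 64
total 64 bytes, alignment 8
— Slot2 —
vx at 0 (size 24, align 8) → ends 24
team at 24 (size 8, align 8) → ends 32
cooldown at 32 (size 8, align 8) → ends 40
z at 40 (size 4, align 4) → ends 44
y at 44 (size 4, align 4) → ends 48
id at 48 (size 4, align 4) → ends 52
ammo at 52 (size 2, align 2) → ends 54
tail pad 2 to reach multiple of 8
total 56 bytes, alignment 8
64 − 56 = 8

8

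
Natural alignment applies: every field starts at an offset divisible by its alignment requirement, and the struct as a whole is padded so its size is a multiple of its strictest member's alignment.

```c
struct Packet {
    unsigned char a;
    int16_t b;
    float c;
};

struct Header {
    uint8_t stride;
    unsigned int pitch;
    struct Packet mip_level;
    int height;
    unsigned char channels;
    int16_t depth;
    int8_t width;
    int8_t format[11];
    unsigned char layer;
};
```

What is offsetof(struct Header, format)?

25

Packet: a at 0 (size 1, align 1) → ends 1; pad 1 to align 2 for b; b at 2 (size 2, align 2) → ends 4; c at 4 (size 4, align 4) → ends 8; total 8 bytes, alignment 4
stride at 0 (size 1, align 1) → ends 1
pad 3 to align 4 for pitch
pitch at 4 (size 4, align 4) → ends 8
mip_level at 8 (size 8, align 4) → ends 16
height at 16 (size 4, align 4) → ends 20
channels at 20 (size 1, align 1) → ends 21
pad 1 to align 2 for depth
depth at 22 (size 2, align 2) → ends 24
width at 24 (size 1, align 1) → ends 25
format at 25 (size 11, align 1) → ends 36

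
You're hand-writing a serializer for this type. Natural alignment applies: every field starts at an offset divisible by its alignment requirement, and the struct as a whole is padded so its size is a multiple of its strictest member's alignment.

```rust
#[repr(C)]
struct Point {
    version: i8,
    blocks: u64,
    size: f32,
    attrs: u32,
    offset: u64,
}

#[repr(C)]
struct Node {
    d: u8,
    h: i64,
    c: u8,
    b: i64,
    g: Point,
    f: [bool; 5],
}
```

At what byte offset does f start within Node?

64

Point: @0: version [1B, align 1] → 1; +7 pad (align 8); @8: blocks [8B, align 8] → 16; @16: size [4B, align 4] → 20; @20: attrs [4B, align 4] → 24; @24: offset [8B, align 8] → 32; size 32, align 8
@0: d [1B, align 1] → 1
+7 pad (align 8)
@8: h [8B, align 8] → 16
@16: c [1B, align 1] → 17
+7 pad (align 8)
@24: b [8B, align 8] → 32
@32: g [32B, align 8] → 64
@64: f [5B, align 1] → 69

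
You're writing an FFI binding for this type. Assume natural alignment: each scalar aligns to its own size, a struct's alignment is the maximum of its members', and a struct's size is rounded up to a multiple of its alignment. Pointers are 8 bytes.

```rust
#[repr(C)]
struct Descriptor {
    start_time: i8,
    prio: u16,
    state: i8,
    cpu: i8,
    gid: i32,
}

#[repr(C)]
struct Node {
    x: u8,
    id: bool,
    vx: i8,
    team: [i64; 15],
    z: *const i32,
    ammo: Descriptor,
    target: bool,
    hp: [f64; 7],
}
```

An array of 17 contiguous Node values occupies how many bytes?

3536

Descriptor: 0..1  start_time  (1B, 1-aligned); 1..2  -- padding (1B); 2..4  prio  (2B, 2-aligned); 4..5  state  (1B, 1-aligned); 5..6  cpu  (1B, 1-aligned); 6..8  -- padding (2B); 8..12  gid  (4B, 4-aligned); sizeof = 12, alignof = 4
0..1  x  (1B, 1-aligned)
1..2  id  (1B, 1-aligned)
2..3  vx  (1B, 1-aligned)
3..8  -- padding (5B)
8..128  team  (120B, 8-aligned)
128..136  z  (8B, 8-aligned)
136..148  ammo  (12B, 4-aligned)
148..149  target  (1B, 1-aligned)
149..152  -- padding (3B)
152..208  hp  (56B, 8-aligned)
sizeof = 208, alignof = 8
array of 17: 17 × 208 = 3536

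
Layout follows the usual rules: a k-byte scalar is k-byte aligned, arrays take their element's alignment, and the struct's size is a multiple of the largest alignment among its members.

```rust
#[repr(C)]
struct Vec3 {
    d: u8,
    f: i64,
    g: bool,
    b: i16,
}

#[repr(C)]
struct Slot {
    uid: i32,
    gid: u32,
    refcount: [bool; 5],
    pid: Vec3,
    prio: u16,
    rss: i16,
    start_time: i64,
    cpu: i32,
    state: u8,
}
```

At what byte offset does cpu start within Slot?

Vec3: 0..1  d  (1B, 1-aligned); 1..8  -- padding (7B); 8..16  f  (8B, 8-aligned); 16..17  g  (1B, 1-aligned); 17..18  -- padding (1B); 18..20  b  (2B, 2-aligned); 20..24  -- tail padding (4B); sizeof = 24, alignof = 8
0..4  uid  (4B, 4-aligned)
4..8  gid  (4B, 4-aligned)
8..13  refcount  (5B, 1-aligned)
13..16  -- padding (3B)
16..40  pid  (24B, 8-aligned)
40..42  prio  (2B, 2-aligned)
42..44  rss  (2B, 2-aligned)
44..48  -- padding (4B)
48..56  start_time  (8B, 8-aligned)
56..60  cpu  (4B, 4-aligned)

56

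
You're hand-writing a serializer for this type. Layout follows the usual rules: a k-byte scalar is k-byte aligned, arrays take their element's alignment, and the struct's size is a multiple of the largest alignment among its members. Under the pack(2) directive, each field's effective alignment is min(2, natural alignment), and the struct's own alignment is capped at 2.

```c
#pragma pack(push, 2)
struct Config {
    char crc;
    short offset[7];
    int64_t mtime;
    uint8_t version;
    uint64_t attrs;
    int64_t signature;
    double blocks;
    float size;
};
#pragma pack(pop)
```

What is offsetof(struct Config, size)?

50

0..1  crc  (1B, 1-aligned)
1..2  -- padding (1B)
2..16  offset  (14B, 2-aligned)
16..24  mtime  (8B, 2-aligned)
24..25  version  (1B, 1-aligned)
25..26  -- padding (1B)
26..34  attrs  (8B, 2-aligned)
34..42  signature  (8B, 2-aligned)
42..50  blocks  (8B, 2-aligned)
50..54  size  (4B, 2-aligned)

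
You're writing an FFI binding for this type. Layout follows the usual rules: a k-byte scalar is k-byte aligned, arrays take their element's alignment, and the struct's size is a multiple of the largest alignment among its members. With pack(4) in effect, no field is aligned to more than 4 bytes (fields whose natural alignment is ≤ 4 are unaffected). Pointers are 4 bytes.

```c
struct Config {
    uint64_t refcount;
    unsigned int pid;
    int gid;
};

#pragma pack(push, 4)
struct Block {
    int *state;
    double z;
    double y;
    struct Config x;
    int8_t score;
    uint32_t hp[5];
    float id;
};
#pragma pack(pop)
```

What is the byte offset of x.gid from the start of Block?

32

Config: @0: refcount [8B, align 8] → 8; @8: pid [4B, align 4] → 12; @12: gid [4B, align 4] → 16; size 16, align 8
@0: state [4B, align 4] → 4
@4: z [8B, align 4] → 12
@12: y [8B, align 4] → 20
@20: x [16B, align 4] → 36
within Config: gid at 12
20 + 12 = 32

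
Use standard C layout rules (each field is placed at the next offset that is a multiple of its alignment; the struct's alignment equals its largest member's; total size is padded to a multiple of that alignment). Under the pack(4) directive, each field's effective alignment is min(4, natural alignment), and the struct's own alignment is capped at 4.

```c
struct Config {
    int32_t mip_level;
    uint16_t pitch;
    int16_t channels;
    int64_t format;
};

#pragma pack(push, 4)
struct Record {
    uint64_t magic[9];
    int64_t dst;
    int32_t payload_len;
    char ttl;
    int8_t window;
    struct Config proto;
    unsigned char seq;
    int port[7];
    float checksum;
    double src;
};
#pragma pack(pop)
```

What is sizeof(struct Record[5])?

Config: mip_level at 0 (size 4, align 4) → ends 4; pitch at 4 (size 2, align 2) → ends 6; channels at 6 (size 2, align 2) → ends 8; format at 8 (size 8, align 8) → ends 16; total 16 bytes, alignment 8
magic at 0 (size 72, align 4) → ends 72
dst at 72 (size 8, align 4) → ends 80
payload_len at 80 (size 4, align 4) → ends 84
ttl at 84 (size 1, align 1) → ends 85
window at 85 (size 1, align 1) → ends 86
pad 2 to align 4 for proto
proto at 88 (size 16, align 4) → ends 104
seq at 104 (size 1, align 1) → ends 105
pad 3 to align 4 for port
port at 108 (size 28, align 4) → ends 136
checksum at 136 (size 4, align 4) → ends 140
src at 140 (size 8, align 4) → ends 148
total 148 bytes, alignment 4
array of 5: 5 × 148 = 740

740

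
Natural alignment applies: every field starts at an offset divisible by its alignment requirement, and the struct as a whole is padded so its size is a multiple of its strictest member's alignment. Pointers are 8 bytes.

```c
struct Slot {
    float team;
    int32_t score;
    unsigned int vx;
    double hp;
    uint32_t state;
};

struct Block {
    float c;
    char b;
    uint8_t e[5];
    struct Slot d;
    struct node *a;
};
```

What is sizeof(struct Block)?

Slot: 0..4  team  (4B, 4-aligned); 4..8  score  (4B, 4-aligned); 8..12  vx  (4B, 4-aligned); 12..16  -- padding (4B); 16..24  hp  (8B, 8-aligned); 24..28  state  (4B, 4-aligned); 28..32  -- tail padding (4B); sizeof = 32, alignof = 8
0..4  c  (4B, 4-aligned)
4..5  b  (1B, 1-aligned)
5..10  e  (5B, 1-aligned)
10..16  -- padding (6B)
16..48  d  (32B, 8-aligned)
48..56  a  (8B, 8-aligned)
sizeof = 56, alignof = 8

56 bytes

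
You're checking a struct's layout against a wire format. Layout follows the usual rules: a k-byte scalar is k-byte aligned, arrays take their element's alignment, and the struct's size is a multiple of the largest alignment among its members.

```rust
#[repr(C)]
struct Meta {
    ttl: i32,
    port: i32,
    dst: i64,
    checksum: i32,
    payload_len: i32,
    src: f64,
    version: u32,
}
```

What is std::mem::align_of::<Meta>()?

8

member alignments: ttl=4, port=4, dst=8, checksum=4, payload_len=4, src=8, version=4
max = 8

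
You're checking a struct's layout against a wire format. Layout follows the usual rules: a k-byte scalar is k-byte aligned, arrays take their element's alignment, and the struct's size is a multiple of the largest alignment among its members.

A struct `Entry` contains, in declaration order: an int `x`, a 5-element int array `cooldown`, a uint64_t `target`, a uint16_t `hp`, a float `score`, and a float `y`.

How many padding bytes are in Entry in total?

@0: x [4B, align 4] → 4
@4: cooldown [20B, align 4] → 24
@24: target [8B, align 8] → 32
@32: hp [2B, align 2] → 34
+2 pad (align 4)
@36: score [4B, align 4] → 40
@40: y [4B, align 4] → 44
+4 tail pad (align 8)
size 48, align 8
data bytes 42, size 48 → padding 6

6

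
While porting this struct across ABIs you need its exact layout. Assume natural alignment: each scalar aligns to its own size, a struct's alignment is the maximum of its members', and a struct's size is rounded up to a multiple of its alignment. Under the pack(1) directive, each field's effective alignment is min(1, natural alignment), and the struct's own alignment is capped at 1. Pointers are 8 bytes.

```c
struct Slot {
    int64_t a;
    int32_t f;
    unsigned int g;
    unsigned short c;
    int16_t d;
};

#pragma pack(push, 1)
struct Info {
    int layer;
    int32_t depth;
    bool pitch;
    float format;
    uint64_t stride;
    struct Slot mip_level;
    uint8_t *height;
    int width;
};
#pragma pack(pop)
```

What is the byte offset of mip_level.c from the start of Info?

37

Slot: 0..8  a  (8B, 8-aligned); 8..12  f  (4B, 4-aligned); 12..16  g  (4B, 4-aligned); 16..18  c  (2B, 2-aligned); 18..20  d  (2B, 2-aligned); 20..24  -- tail padding (4B); sizeof = 24, alignof = 8
0..4  layer  (4B, 1-aligned)
4..8  depth  (4B, 1-aligned)
8..9  pitch  (1B, 1-aligned)
9..13  format  (4B, 1-aligned)
13..21  stride  (8B, 1-aligned)
21..45  mip_level  (24B, 1-aligned)
within Slot: c at 16
21 + 16 = 37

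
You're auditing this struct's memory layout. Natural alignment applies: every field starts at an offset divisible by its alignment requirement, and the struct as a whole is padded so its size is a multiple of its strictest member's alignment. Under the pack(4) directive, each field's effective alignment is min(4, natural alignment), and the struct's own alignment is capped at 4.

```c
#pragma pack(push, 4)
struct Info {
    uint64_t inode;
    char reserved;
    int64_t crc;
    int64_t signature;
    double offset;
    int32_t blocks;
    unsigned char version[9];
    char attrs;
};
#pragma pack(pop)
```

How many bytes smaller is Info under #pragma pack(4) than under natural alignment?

4

natural layout:
  @0: inode [8B, align 8] → 8
  @8: reserved [1B, align 1] → 9
  +7 pad (align 8)
  @16: crc [8B, align 8] → 24
  @24: signature [8B, align 8] → 32
  @32: offset [8B, align 8] → 40
  @40: blocks [4B, align 4] → 44
  @44: version [9B, align 1] → 53
  @53: attrs [1B, align 1] → 54
  +2 tail pad (align 8)
  size 56, align 8
packed(4) layout:
  @0: inode [8B, align 4] → 8
  @8: reserved [1B, align 1] → 9
  +3 pad (align 4)
  @12: crc [8B, align 4] → 20
  @20: signature [8B, align 4] → 28
  @28: offset [8B, align 4] → 36
  @36: blocks [4B, align 4] → 40
  @40: version [9B, align 1] → 49
  @49: attrs [1B, align 1] → 50
  +2 tail pad (align 4)
  size 52, align 4
56 − 52 = 4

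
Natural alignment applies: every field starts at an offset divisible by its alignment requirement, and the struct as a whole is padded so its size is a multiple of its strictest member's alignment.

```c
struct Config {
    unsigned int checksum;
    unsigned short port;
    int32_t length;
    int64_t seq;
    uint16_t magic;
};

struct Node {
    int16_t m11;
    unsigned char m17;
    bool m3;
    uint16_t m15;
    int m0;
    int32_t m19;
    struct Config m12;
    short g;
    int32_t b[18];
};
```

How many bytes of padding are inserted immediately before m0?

Config: checksum at 0 (size 4, align 4) → ends 4; port at 4 (size 2, align 2) → ends 6; pad 2 to align 4 for length; length at 8 (size 4, align 4) → ends 12; pad 4 to align 8 for seq; seq at 16 (size 8, align 8) → ends 24; magic at 24 (size 2, align 2) → ends 26; tail pad 6 to reach multiple of 8; total 32 bytes, alignment 8
m11 at 0 (size 2, align 2) → ends 2
m17 at 2 (size 1, align 1) → ends 3
m3 at 3 (size 1, align 1) → ends 4
m15 at 4 (size 2, align 2) → ends 6
pad 2 to align 4 for m0
m0 at 8 (size 4, align 4) → ends 12

2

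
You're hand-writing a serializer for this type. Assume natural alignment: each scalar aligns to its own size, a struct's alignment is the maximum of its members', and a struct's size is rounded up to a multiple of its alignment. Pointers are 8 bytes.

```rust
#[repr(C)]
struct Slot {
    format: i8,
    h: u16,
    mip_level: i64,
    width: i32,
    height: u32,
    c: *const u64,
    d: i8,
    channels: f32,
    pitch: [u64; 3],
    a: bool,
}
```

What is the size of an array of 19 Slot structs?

1368

0..1  format  (1B, 1-aligned)
1..2  -- padding (1B)
2..4  h  (2B, 2-aligned)
4..8  -- padding (4B)
8..16  mip_level  (8B, 8-aligned)
16..20  width  (4B, 4-aligned)
20..24  height  (4B, 4-aligned)
24..32  c  (8B, 8-aligned)
32..33  d  (1B, 1-aligned)
33..36  -- padding (3B)
36..40  channels  (4B, 4-aligned)
40..64  pitch  (24B, 8-aligned)
64..65  a  (1B, 1-aligned)
65..72  -- tail padding (7B)
sizeof = 72, alignof = 8
array of 19: 19 × 72 = 1368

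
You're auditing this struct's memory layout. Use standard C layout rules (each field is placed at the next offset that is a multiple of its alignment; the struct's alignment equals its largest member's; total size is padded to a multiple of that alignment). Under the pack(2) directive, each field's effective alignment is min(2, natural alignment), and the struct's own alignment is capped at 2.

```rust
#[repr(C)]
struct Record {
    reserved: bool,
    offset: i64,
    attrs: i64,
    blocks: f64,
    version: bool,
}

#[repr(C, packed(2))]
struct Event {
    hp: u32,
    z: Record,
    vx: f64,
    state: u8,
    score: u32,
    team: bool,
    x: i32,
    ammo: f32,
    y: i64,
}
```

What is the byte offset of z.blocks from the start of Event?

28

Record: 0..1  reserved  (1B, 1-aligned); 1..8  -- padding (7B); 8..16  offset  (8B, 8-aligned); 16..24  attrs  (8B, 8-aligned); 24..32  blocks  (8B, 8-aligned); 32..33  version  (1B, 1-aligned); 33..40  -- tail padding (7B); sizeof = 40, alignof = 8
0..4  hp  (4B, 2-aligned)
4..44  z  (40B, 2-aligned)
within Record: blocks at 24
4 + 24 = 28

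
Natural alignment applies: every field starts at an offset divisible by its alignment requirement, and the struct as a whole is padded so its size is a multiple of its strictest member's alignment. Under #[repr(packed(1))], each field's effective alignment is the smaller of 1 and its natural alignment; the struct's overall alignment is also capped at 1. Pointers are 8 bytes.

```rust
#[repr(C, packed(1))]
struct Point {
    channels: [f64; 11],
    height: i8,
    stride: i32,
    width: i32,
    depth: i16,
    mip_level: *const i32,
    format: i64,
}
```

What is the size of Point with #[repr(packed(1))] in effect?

115

channels at 0 (size 88, align 1) → ends 88
height at 88 (size 1, align 1) → ends 89
stride at 89 (size 4, align 1) → ends 93
width at 93 (size 4, align 1) → ends 97
depth at 97 (size 2, align 1) → ends 99
mip_level at 99 (size 8, align 1) → ends 107
format at 107 (size 8, align 1) → ends 115
total 115 bytes, alignment 1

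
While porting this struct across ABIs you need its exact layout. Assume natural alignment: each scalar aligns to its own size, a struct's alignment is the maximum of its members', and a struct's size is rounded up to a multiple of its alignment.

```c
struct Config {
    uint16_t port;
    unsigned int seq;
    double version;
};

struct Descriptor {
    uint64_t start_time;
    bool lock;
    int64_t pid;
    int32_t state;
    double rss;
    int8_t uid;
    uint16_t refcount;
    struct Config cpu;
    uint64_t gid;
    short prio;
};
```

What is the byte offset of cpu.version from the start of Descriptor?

56

Config: 0..2  port  (2B, 2-aligned); 2..4  -- padding (2B); 4..8  seq  (4B, 4-aligned); 8..16  version  (8B, 8-aligned); sizeof = 16, alignof = 8
0..8  start_time  (8B, 8-aligned)
8..9  lock  (1B, 1-aligned)
9..16  -- padding (7B)
16..24  pid  (8B, 8-aligned)
24..28  state  (4B, 4-aligned)
28..32  -- padding (4B)
32..40  rss  (8B, 8-aligned)
40..41  uid  (1B, 1-aligned)
41..42  -- padding (1B)
42..44  refcount  (2B, 2-aligned)
44..48  -- padding (4B)
48..64  cpu  (16B, 8-aligned)
within Config: version at 8
48 + 8 = 56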